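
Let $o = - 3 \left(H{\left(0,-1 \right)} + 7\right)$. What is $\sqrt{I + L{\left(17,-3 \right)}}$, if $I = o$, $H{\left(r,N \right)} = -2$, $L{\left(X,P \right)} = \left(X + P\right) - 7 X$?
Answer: $2 i \sqrt{30} \approx 10.954 i$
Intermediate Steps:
$L{\left(X,P \right)} = P - 6 X$ ($L{\left(X,P \right)} = \left(P + X\right) - 7 X = P - 6 X$)
$o = -15$ ($o = - 3 \left(-2 + 7\right) = \left(-3\right) 5 = -15$)
$I = -15$
$\sqrt{I + L{\left(17,-3 \right)}} = \sqrt{-15 - 105} = \sqrt{-120} = 2 i \sqrt{30}$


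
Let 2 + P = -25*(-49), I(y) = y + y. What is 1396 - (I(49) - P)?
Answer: 2521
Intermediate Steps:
I(y) = 2*y
P = 1223 (P = -2 - 25*(-49) = -2 + 1225 = 1223)
1396 - (I(49) - P) = 1396 - (2*49 - 1*1223) = 1396 - (98 - 1223) = 1396 - 1*(-1125) = 1396 + 1125 = 2521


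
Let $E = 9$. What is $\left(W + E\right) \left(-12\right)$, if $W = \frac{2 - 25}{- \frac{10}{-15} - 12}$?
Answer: $- \frac{2250}{17} \approx -132.35$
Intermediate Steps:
$W = \frac{69}{34}$ ($W = - \frac{23}{\left(-10\right) \left(- \frac{1}{15}\right) - 12} = - \frac{23}{\frac{2}{3} - 12} = - \frac{23}{- \frac{34}{3}} = \left(-23\right) \left(- \frac{3}{34}\right) = \frac{69}{34} \approx 2.0294$)
$\left(W + E\right) \left(-12\right) = \left(\frac{69}{34} + 9\right) \left(-12\right) = \frac{375}{34} \left(-12\right) = - \frac{2250}{17}$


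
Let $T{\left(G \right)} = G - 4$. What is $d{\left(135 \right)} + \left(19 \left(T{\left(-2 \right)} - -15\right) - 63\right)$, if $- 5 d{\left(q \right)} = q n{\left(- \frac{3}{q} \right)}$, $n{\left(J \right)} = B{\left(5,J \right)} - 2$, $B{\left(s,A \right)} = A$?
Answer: $\frac{813}{5} \approx 162.6$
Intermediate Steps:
$T{\left(G \right)} = -4 + G$
$n{\left(J \right)} = -2 + J$ ($n{\left(J \right)} = J - 2 = -2 + J$)
$d{\left(q \right)} = - \frac{q \left(-2 - \frac{3}{q}\right)}{5}$
$d{\left(135 \right)} + \left(19 \left(T{\left(-2 \right)} - -15\right) - 63\right) = \left(\frac{3}{5} + \frac{2}{5} \cdot 135\right) - \left(63 - 19 \left(\left(-4 - 2\right) - -15\right)\right) = \left(\frac{3}{5} + 54\right) - \left(63 - 19 \left(-6 + 15\right)\right) = \frac{273}{5} + \left(19 \cdot 9 - 63\right) = \frac{273}{5} + \left(171 - 63\right) = \frac{273}{5} + 108 = \frac{813}{5}$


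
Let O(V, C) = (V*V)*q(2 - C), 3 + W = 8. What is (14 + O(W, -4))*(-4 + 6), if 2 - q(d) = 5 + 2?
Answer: -222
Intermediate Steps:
W = 5 (W = -3 + 8 = 5)
q(d) = -5 (q(d) = 2 - (5 + 2) = 2 - 1*7 = 2 - 7 = -5)
O(V, C) = -5*V² (O(V, C) = (V*V)*(-5) = V²*(-5) = -5*V²)
(14 + O(W, -4))*(-4 + 6) = (14 - 5*5²)*(-4 + 6) = (14 - 5*25)*2 = (14 - 125)*2 = -111*2 = -222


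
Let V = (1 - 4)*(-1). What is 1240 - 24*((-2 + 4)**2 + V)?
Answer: 1072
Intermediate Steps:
V = 3 (V = -3*(-1) = 3)
1240 - 24*((-2 + 4)**2 + V) = 1240 - 24*((-2 + 4)**2 + 3) = 1240 - 24*(2**2 + 3) = 1240 - 24*(4 + 3) = 1240 - 24*7 = 1240 - 1*168 = 1240 - 168 = 1072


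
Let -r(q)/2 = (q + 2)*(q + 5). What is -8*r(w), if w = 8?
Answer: 2080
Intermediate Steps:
r(q) = -2*(2 + q)*(5 + q) (r(q) = -2*(q + 2)*(q + 5) = -2*(2 + q)*(5 + q))
-8*r(w) = -8*(-20 - 14*8 - 2*8²) = -8*(-20 - 112 - 2*64) = -8*(-20 - 112 - 128) = -8*(-260) = 2080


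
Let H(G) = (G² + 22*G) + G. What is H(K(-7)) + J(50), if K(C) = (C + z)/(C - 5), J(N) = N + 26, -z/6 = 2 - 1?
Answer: 14701/144 ≈ 102.09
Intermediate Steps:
z = -6 (z = -6*(2 - 1) = -6*1 = -6)
J(N) = 26 + N
K(C) = (-6 + C)/(-5 + C) (K(C) = (C - 6)/(C - 5) = (-6 + C)/(-5 + C))
H(G) = G² + 23*G
H(K(-7)) + J(50) = ((-6 - 7)/(-5 - 7))*(23 + (-6 - 7)/(-5 - 7)) + (26 + 50) = (-13/(-12))*(23 - 13/(-12)) + 76 = (-1/12*(-13))*(23 - 1/12*(-13)) + 76 = 13*(23 + 13/12)/12 + 76 = (13/12)*(289/12) + 76 = 3757/144 + 76 = 14701/144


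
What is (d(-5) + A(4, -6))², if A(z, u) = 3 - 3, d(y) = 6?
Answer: 36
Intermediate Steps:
A(z, u) = 0
(d(-5) + A(4, -6))² = (6 + 0)² = 6² = 36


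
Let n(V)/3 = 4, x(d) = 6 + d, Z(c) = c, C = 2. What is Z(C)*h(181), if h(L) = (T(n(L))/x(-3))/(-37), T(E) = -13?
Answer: 26/111 ≈ 0.23423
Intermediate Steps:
n(V) = 12 (n(V) = 3*4 = 12)
h(L) = 13/111 (h(L) = -13/(6 - 3)/(-37) = -13/3*(-1/37) = 13/111)
Z(C)*h(181) = 2*(13/111) = 26/111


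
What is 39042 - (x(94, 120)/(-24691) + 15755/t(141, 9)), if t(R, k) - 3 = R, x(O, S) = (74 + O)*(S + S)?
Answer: 138430786543/3555504 ≈ 38934.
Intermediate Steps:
x(O, S) = 2*S*(74 + O) (x(O, S) = (74 + O)*(2*S) = 2*S*(74 + O))
t(R, k) = 3 + R
39042 - (x(94, 120)/(-24691) + 15755/t(141, 9)) = 39042 - ((2*120*(74 + 94))/(-24691) + 15755/(3 + 141)) = 39042 - ((2*120*168)*(-1/24691) + 15755/144) = 39042 - (40320*(-1/24691) + 15755*(1/144)) = 39042 - (-40320/24691 + 15755/144) = 39042 - 1*383200625/3555504 = 39042 - 383200625/3555504 = 138430786543/3555504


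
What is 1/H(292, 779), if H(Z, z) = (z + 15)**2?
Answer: 1/630436 ≈ 1.5862e-6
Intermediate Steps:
H(Z, z) = (15 + z)**2
1/H(292, 779) = 1/((15 + 779)**2) = 1/(794**2) = 1/630436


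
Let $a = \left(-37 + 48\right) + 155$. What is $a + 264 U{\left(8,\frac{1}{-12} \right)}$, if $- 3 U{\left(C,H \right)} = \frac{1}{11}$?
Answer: $158$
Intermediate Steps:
$U{\left(C,H \right)} = - \frac{1}{33}$ ($U{\left(C,H \right)} = - \frac{1}{3 \cdot 11} = \left(- \frac{1}{3}\right) \frac{1}{11} = - \frac{1}{33}$)
$a = 166$ ($a = 11 + 155 = 166$)
$a + 264 U{\left(8,\frac{1}{-12} \right)} = 166 + 264 \left(- \frac{1}{33}\right) = 166 - 8 = 158$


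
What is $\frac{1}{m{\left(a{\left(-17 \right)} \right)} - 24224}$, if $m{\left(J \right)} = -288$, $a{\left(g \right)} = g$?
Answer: $- \frac{1}{24512} \approx -4.0796 \cdot 10^{-5}$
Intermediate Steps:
$\frac{1}{m{\left(a{\left(-17 \right)} \right)} - 24224} = \frac{1}{-288 - 24224} = \frac{1}{-24512} = - \frac{1}{24512}$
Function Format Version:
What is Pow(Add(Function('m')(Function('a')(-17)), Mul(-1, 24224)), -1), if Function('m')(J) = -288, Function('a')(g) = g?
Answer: Rational(-1, 24512) ≈ -4.0796e-5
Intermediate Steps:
Pow(Add(Function('m')(Function('a')(-17)), Mul(-1, 24224)), -1) = Pow(Add(-288, Mul(-1, 24224)), -1) = Pow(Add(-288, -24224), -1) = Pow(-24512, -1) = Rational(-1, 24512)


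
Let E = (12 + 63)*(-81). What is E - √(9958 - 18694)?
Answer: -6075 - 4*I*√546 ≈ -6075.0 - 93.467*I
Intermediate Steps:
E = -6075 (E = 75*(-81) = -6075)
E - √(9958 - 18694) = -6075 - √(9958 - 18694) = -6075 - √(-8736) = -6075 - 4*I*√546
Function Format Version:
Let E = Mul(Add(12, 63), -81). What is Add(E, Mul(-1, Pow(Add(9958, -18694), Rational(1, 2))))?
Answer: Add(-6075, Mul(-4, I, Pow(546, Rational(1, 2)))) ≈ Add(-6075.0, Mul(-93.467, I))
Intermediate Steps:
E = -6075 (E = Mul(75, -81) = -6075)
Add(E, Mul(-1, Pow(Add(9958, -18694), Rational(1, 2)))) = Add(-6075, Mul(-1, Pow(Add(9958, -18694), Rational(1, 2)))) = Add(-6075, Mul(-1, Pow(-8736, Rational(1, 2)))) = Add(-6075, Mul(-1, Mul(4, I, Pow(546, Rational(1, 2))))) = Add(-6075, Mul(-4, I, Pow(546, Rational(1, 2))))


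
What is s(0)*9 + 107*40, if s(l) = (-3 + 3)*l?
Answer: 4280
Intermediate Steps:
s(l) = 0 (s(l) = 0*l = 0)
s(0)*9 + 107*40 = 0*9 + 107*40 = 0 + 4280 = 4280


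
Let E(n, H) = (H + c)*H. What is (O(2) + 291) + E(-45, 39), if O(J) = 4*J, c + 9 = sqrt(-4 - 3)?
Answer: 1469 + 39*I*sqrt(7) ≈ 1469.0 + 103.18*I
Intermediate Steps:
c = -9 + I*sqrt(7) (c = -9 + sqrt(-4 - 3) = -9 + sqrt(-7) = -9 + I*sqrt(7) ≈ -9.0 + 2.6458*I)
E(n, H) = H*(-9 + H + I*sqrt(7)) (E(n, H) = (H + (-9 + I*sqrt(7)))*H = (-9 + H + I*sqrt(7))*H = H*(-9 + H + I*sqrt(7)))
(O(2) + 291) + E(-45, 39) = (4*2 + 291) + 39*(-9 + 39 + I*sqrt(7)) = (8 + 291) + 39*(30 + I*sqrt(7)) = 299 + (1170 + 39*I*sqrt(7)) = 1469 + 39*I*sqrt(7)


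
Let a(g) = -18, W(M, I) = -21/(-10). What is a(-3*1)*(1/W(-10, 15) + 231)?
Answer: -29166/7 ≈ -4166.6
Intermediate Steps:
W(M, I) = 21/10 (W(M, I) = -21*(-⅒) = 21/10)
a(-3*1)*(1/W(-10, 15) + 231) = -18*(1/(21/10) + 231) = -18*(10/21 + 231) = -18*4861/21 = -29166/7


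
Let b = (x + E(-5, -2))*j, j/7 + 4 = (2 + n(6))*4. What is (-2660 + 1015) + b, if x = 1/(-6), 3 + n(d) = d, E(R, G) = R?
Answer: -6671/3 ≈ -2223.7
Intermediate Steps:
n(d) = -3 + d
j = 112 (j = -28 + 7*((2 + (-3 + 6))*4) = -28 + 7*((2 + 3)*4) = -28 + 7*(5*4) = -28 + 7*20 = -28 + 140 = 112)
x = -1/6 ≈ -0.16667
b = -1736/3 (b = (-1/6 - 5)*112 = -31/6*112 = -1736/3 ≈ -578.67)
(-2660 + 1015) + b = (-2660 + 1015) - 1736/3 = -1645 - 1736/3 = -6671/3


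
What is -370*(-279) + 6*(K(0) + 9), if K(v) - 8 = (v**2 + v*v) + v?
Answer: 103332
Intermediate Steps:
K(v) = 8 + v + 2*v**2 (K(v) = 8 + ((v**2 + v*v) + v) = 8 + ((v**2 + v**2) + v) = 8 + (2*v**2 + v) = 8 + (v + 2*v**2) = 8 + v + 2*v**2)
-370*(-279) + 6*(K(0) + 9) = -370*(-279) + 6*((8 + 0 + 2*0**2) + 9) = 103230 + 6*((8 + 0 + 2*0) + 9) = 103230 + 6*((8 + 0 + 0) + 9) = 103230 + 6*(8 + 9) = 103230 + 6*17 = 103230 + 102 = 103332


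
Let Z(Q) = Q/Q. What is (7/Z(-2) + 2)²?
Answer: 81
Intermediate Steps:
Z(Q) = 1
(7/Z(-2) + 2)² = (7/1 + 2)² = (7*1 + 2)² = (7 + 2)² = 9² = 81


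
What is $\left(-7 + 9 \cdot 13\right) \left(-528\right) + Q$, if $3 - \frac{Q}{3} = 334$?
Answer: $-59073$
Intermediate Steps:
$Q = -993$ ($Q = 9 - 1002 = -993$)
$\left(-7 + 9 \cdot 13\right) \left(-528\right) + Q = \left(-7 + 9 \cdot 13\right) \left(-528\right) - 993 = \left(-7 + 117\right) \left(-528\right) - 993 = 110 \left(-528\right) - 993 = -58080 - 993 = -59073$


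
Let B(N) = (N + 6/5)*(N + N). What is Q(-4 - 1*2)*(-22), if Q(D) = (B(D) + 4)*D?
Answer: 40656/5 ≈ 8131.2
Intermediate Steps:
B(N) = 2*N*(6/5 + N) (B(N) = (N + 6*(⅕))*(2*N) = (N + 6/5)*(2*N) = (6/5 + N)*(2*N) = 2*N*(6/5 + N))
Q(D) = D*(4 + 2*D*(6 + 5*D)/5) (Q(D) = (2*D*(6 + 5*D)/5 + 4)*D = (4 + 2*D*(6 + 5*D)/5)*D = D*(4 + 2*D*(6 + 5*D)/5))
Q(-4 - 1*2)*(-22) = (2*(-4 - 1*2)*(10 + (-4 - 1*2)*(6 + 5*(-4 - 1*2)))/5)*(-22) = (2*(-4 - 2)*(10 + (-4 - 2)*(6 + 5*(-4 - 2)))/5)*(-22) = ((⅖)*(-6)*(10 - 6*(6 + 5*(-6))))*(-22) = ((⅖)*(-6)*(10 - 6*(6 - 30)))*(-22) = ((⅖)*(-6)*(10 - 6*(-24)))*(-22) = ((⅖)*(-6)*(10 + 144))*(-22) = ((⅖)*(-6)*154)*(-22) = -1848/5*(-22) = 40656/5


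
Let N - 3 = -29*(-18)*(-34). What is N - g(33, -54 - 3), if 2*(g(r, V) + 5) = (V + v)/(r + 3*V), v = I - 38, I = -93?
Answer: -1224107/69 ≈ -17741.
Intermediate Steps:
N = -17745 (N = 3 - 29*(-18)*(-34) = 3 + 522*(-34) = 3 - 17748 = -17745)
v = -131 (v = -93 - 38 = -131)
g(r, V) = -5 + (-131 + V)/(2*(r + 3*V)) (g(r, V) = -5 + ((V - 131)/(r + 3*V))/2 = -5 + ((-131 + V)/(r + 3*V))/2 = -5 + (-131 + V)/(2*(r + 3*V)))
N - g(33, -54 - 3) = -17745 - (-131 - 29*(-54 - 3) - 10*33)/(2*(33 + 3*(-54 - 3))) = -17745 - (-131 - 29*(-57) - 330)/(2*(33 + 3*(-57))) = -17745 - (-131 + 1653 - 330)/(2*(33 - 171)) = -17745 - 1192/(2*(-138)) = -17745 - (-1)*1192/(2*138) = -17745 - 1*(-298/69) = -17745 + 298/69 = -1224107/69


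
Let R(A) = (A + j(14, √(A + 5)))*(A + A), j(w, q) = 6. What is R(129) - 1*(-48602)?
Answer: 83432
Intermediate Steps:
R(A) = 2*A*(6 + A) (R(A) = (A + 6)*(A + A) = (6 + A)*(2*A) = 2*A*(6 + A))
R(129) - 1*(-48602) = 2*129*(6 + 129) - 1*(-48602) = 2*129*135 + 48602 = 34830 + 48602 = 83432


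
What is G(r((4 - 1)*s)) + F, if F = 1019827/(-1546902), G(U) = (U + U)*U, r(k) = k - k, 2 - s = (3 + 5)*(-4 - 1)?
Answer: -1019827/1546902 ≈ -0.65927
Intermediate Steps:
s = 42 (s = 2 - (3 + 5)*(-4 - 1) = 2 - 8*(-5) = 2 - 1*(-40) = 2 + 40 = 42)
r(k) = 0
G(U) = 2*U² (G(U) = (2*U)*U = 2*U²)
F = -1019827/1546902 (F = 1019827*(-1/1546902) = -1019827/1546902 ≈ -0.65927)
G(r((4 - 1)*s)) + F = 2*0² - 1019827/1546902 = 2*0 - 1019827/1546902 = 0 - 1019827/1546902 = -1019827/1546902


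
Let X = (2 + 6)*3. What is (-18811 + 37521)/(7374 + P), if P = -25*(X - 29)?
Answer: 18710/7499 ≈ 2.4950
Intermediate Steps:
X = 24 (X = 8*3 = 24)
P = 125 (P = -25*(24 - 29) = -25*(-5) = 125)
(-18811 + 37521)/(7374 + P) = (-18811 + 37521)/(7374 + 125) = 18710/7499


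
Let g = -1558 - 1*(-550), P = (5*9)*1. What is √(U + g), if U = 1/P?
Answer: I*√226795/15 ≈ 31.749*I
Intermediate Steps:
P = 45 (P = 45*1 = 45)
g = -1008 (g = -1558 + 550 = -1008)
U = 1/45 ≈ 0.022222
√(U + g) = √(1/45 - 1008) = √(-45359/45) = I*√226795/15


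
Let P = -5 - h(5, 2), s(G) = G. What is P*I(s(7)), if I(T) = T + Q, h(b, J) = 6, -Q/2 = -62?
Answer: -1441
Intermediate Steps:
Q = 124 (Q = -2*(-62) = 124)
I(T) = 124 + T (I(T) = T + 124 = 124 + T)
P = -11 (P = -5 - 1*6 = -5 - 6 = -11)
P*I(s(7)) = -11*(124 + 7) = -11*131 = -1441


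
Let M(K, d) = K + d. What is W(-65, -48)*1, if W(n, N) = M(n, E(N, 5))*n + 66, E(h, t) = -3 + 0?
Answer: 4486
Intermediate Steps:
E(h, t) = -3
W(n, N) = 66 + n*(-3 + n) (W(n, N) = (n - 3)*n + 66 = (-3 + n)*n + 66 = n*(-3 + n) + 66 = 66 + n*(-3 + n))
W(-65, -48)*1 = (66 - 65*(-3 - 65))*1 = (66 - 65*(-68))*1 = (66 + 4420)*1 = 4486*1 = 4486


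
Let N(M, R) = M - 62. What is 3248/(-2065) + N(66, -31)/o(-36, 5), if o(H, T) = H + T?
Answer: -15564/9145 ≈ -1.7019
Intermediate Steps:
N(M, R) = -62 + M
3248/(-2065) + N(66, -31)/o(-36, 5) = 3248/(-2065) + (-62 + 66)/(-36 + 5) = 3248*(-1/2065) + 4/(-31) = -464/295 + 4*(-1/31) = -464/295 - 4/31 = -15564/9145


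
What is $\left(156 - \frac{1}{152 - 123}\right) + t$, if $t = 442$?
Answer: $\frac{17341}{29} \approx 597.97$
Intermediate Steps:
$\left(156 - \frac{1}{152 - 123}\right) + t = \left(156 - \frac{1}{152 - 123}\right) + 442 = \left(156 - \frac{1}{29}\right) + 442 = \frac{4523}{29} + 442 = \frac{17341}{29}$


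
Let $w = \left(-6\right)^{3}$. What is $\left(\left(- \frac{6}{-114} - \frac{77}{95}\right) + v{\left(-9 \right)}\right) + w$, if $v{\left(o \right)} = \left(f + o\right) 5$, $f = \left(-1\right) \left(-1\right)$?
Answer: $- \frac{24392}{95} \approx -256.76$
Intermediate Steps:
$f = 1$
$w = -216$
$v{\left(o \right)} = 5 + 5 o$ ($v{\left(o \right)} = \left(1 + o\right) 5 = 5 + 5 o$)
$\left(\left(- \frac{6}{-114} - \frac{77}{95}\right) + v{\left(-9 \right)}\right) + w = \left(\left(- \frac{6}{-114} - \frac{77}{95}\right) + \left(5 + 5 \left(-9\right)\right)\right) - 216 = \left(\left(\left(-6\right) \left(- \frac{1}{114}\right) - \frac{77}{95}\right) + \left(5 - 45\right)\right) - 216 = \left(\left(\frac{1}{19} - \frac{77}{95}\right) - 40\right) - 216 = \left(- \frac{72}{95} - 40\right) - 216 = - \frac{3872}{95} - 216 = - \frac{24392}{95}$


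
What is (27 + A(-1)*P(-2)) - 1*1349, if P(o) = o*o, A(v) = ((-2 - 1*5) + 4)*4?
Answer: -1370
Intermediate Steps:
A(v) = -12 (A(v) = ((-2 - 5) + 4)*4 = (-7 + 4)*4 = -3*4 = -12)
P(o) = o**2
(27 + A(-1)*P(-2)) - 1*1349 = (27 - 12*(-2)**2) - 1*1349 = (27 - 12*4) - 1349 = (27 - 48) - 1349 = -21 - 1349 = -1370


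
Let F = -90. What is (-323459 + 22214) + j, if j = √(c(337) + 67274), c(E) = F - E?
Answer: -301245 + √66847 ≈ -3.0099e+5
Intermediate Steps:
c(E) = -90 - E
j = √66847 (j = √((-90 - 1*337) + 67274) = √((-90 - 337) + 67274) = √(-427 + 67274) = √66847 ≈ 258.55)
(-323459 + 22214) + j = (-323459 + 22214) + √66847 = -301245 + √66847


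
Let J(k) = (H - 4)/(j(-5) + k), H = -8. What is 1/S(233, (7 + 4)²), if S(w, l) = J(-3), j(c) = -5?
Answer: ⅔ ≈ 0.66667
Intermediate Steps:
J(k) = -12/(-5 + k) (J(k) = (-8 - 4)/(-5 + k) = -12/(-5 + k))
S(w, l) = 3/2 (S(w, l) = -12/(-5 - 3) = -12/(-8) = -12*(-⅛) = 3/2)
1/S(233, (7 + 4)²) = 1/(3/2) = ⅔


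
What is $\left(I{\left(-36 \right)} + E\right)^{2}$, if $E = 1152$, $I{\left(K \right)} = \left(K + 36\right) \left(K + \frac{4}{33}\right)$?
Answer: $1327104$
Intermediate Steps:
$I{\left(K \right)} = \left(36 + K\right) \left(\frac{4}{33} + K\right)$ ($I{\left(K \right)} = \left(36 + K\right) \left(K + 4 \cdot \frac{1}{33}\right) = \left(36 + K\right) \left(K + \frac{4}{33}\right) = \left(36 + K\right) \left(\frac{4}{33} + K\right)$)
$\left(I{\left(-36 \right)} + E\right)^{2} = \left(\left(\frac{48}{11} + \left(-36\right)^{2} + \frac{1192}{33} \left(-36\right)\right) + 1152\right)^{2} = \left(\left(\frac{48}{11} + 1296 - \frac{14304}{11}\right) + 1152\right)^{2} = \left(0 + 1152\right)^{2} = 1152^{2} = 1327104$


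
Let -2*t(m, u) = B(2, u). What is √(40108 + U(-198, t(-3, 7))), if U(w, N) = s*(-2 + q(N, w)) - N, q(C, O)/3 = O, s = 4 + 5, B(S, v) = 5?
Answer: √138986/2 ≈ 186.40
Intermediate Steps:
s = 9
t(m, u) = -5/2 (t(m, u) = -½*5 = -5/2)
q(C, O) = 3*O
U(w, N) = -18 - N + 27*w (U(w, N) = 9*(-2 + 3*w) - N = (-18 + 27*w) - N = -18 - N + 27*w)
√(40108 + U(-198, t(-3, 7))) = √(40108 + (-18 - 1*(-5/2) + 27*(-198))) = √(40108 + (-18 + 5/2 - 5346)) = √(40108 - 10723/2) = √(69493/2) = √138986/2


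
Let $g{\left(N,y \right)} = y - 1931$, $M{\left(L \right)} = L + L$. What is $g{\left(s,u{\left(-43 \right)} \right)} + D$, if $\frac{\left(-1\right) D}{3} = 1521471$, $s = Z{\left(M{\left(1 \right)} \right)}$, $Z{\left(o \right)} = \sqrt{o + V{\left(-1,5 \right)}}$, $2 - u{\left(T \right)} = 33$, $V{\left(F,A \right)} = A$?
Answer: $-4566375$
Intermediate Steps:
$M{\left(L \right)} = 2 L$
$u{\left(T \right)} = -31$ ($u{\left(T \right)} = 2 - 33 = -31$)
$Z{\left(o \right)} = \sqrt{5 + o}$ ($Z{\left(o \right)} = \sqrt{o + 5} = \sqrt{5 + o}$)
$s = \sqrt{7}$ ($s = \sqrt{5 + 2 \cdot 1} = \sqrt{5 + 2} = \sqrt{7} \approx 2.6458$)
$D = -4564413$ ($D = \left(-3\right) 1521471 = -4564413$)
$g{\left(N,y \right)} = -1931 + y$
$g{\left(s,u{\left(-43 \right)} \right)} + D = \left(-1931 - 31\right) - 4564413 = -1962 - 4564413 = -4566375$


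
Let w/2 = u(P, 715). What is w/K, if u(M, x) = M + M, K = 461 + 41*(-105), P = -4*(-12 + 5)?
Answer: -28/961 ≈ -0.029136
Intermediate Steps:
P = 28 (P = -4*(-7) = 28)
K = -3844 (K = 461 - 4305 = -3844)
u(M, x) = 2*M
w = 112 (w = 2*(2*28) = 2*56 = 112)
w/K = 112/(-3844) = 112*(-1/3844) = -28/961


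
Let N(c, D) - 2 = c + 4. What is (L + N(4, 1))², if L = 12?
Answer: 484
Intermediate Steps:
N(c, D) = 6 + c (N(c, D) = 2 + (c + 4) = 2 + (4 + c) = 6 + c)
(L + N(4, 1))² = (12 + (6 + 4))² = (12 + 10)² = 22² = 484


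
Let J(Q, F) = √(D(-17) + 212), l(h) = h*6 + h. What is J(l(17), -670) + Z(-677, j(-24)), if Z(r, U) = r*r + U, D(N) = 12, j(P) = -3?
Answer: 458326 + 4*√14 ≈ 4.5834e+5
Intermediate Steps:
l(h) = 7*h (l(h) = 6*h + h = 7*h)
Z(r, U) = U + r² (Z(r, U) = r² + U = U + r²)
J(Q, F) = 4*√14 (J(Q, F) = √(12 + 212) = √224 = 4*√14)
J(l(17), -670) + Z(-677, j(-24)) = 4*√14 + (-3 + (-677)²) = 4*√14 + (-3 + 458329) = 4*√14 + 458326 = 458326 + 4*√14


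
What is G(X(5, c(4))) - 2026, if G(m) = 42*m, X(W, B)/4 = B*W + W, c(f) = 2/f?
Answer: -766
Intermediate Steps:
X(W, B) = 4*W + 4*B*W (X(W, B) = 4*(B*W + W) = 4*(W + B*W) = 4*W + 4*B*W)
G(X(5, c(4))) - 2026 = 42*(4*5*(1 + 2/4)) - 2026 = 42*(4*5*(1 + 2*(¼))) - 2026 = 42*(4*5*(1 + ½)) - 2026 = 42*(4*5*(3/2)) - 2026 = 42*30 - 2026 = 1260 - 2026 = -766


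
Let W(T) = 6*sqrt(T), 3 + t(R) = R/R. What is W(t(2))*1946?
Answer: 11676*I*sqrt(2) ≈ 16512.0*I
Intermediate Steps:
t(R) = -2 (t(R) = -3 + R/R = -3 + 1 = -2)
W(t(2))*1946 = (6*sqrt(-2))*1946 = (6*(I*sqrt(2)))*1946 = (6*I*sqrt(2))*1946 = 11676*I*sqrt(2)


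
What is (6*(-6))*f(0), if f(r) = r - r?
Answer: 0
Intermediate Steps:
f(r) = 0
(6*(-6))*f(0) = (6*(-6))*0 = -36*0 = 0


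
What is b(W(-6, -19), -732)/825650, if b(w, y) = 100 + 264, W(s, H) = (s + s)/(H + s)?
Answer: 26/58975 ≈ 0.00044086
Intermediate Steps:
W(s, H) = 2*s/(H + s) (W(s, H) = (2*s)/(H + s) = 2*s/(H + s))
b(w, y) = 364
b(W(-6, -19), -732)/825650 = 364/825650 = 364*(1/825650) = 26/58975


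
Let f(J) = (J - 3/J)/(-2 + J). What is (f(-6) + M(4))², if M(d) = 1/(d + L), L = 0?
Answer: 225/256 ≈ 0.87891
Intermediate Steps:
M(d) = 1/d (M(d) = 1/(d + 0) = 1/d)
f(J) = (J - 3/J)/(-2 + J)
(f(-6) + M(4))² = ((-3 + (-6)²)/((-6)*(-2 - 6)) + 1/4)² = (-⅙*(-3 + 36)/(-8) + ¼)² = (-⅙*(-⅛)*33 + ¼)² = (11/16 + ¼)² = (15/16)² = 225/256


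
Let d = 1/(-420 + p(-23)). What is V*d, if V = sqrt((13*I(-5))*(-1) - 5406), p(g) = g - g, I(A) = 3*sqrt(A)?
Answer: -sqrt(-5406 - 39*I*sqrt(5))/420 ≈ -0.0014119 + 0.17507*I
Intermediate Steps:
p(g) = 0
d = -1/420 (d = 1/(-420 + 0) = 1/(-420) = -1/420 ≈ -0.0023810)
V = sqrt(-5406 - 39*I*sqrt(5)) (V = sqrt((13*(3*sqrt(-5)))*(-1) - 5406) = sqrt((13*(3*(I*sqrt(5))))*(-1) - 5406) = sqrt((13*(3*I*sqrt(5)))*(-1) - 5406) = sqrt((39*I*sqrt(5))*(-1) - 5406) = sqrt(-39*I*sqrt(5) - 5406) = sqrt(-5406 - 39*I*sqrt(5)) ≈ 0.593 - 73.528*I)
V*d = sqrt(-5406 - 39*I*sqrt(5))*(-1/420) = -sqrt(-5406 - 39*I*sqrt(5))/420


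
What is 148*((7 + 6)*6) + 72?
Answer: 11616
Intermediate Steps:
148*((7 + 6)*6) + 72 = 148*(13*6) + 72 = 148*78 + 72 = 11544 + 72 = 11616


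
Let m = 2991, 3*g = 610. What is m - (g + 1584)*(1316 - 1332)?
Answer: 94765/3 ≈ 31588.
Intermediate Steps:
g = 610/3 (g = (⅓)*610 = 610/3 ≈ 203.33)
m - (g + 1584)*(1316 - 1332) = 2991 - (610/3 + 1584)*(1316 - 1332) = 2991 - 5362*(-16)/3 = 2991 - 1*(-85792/3) = 2991 + 85792/3 = 94765/3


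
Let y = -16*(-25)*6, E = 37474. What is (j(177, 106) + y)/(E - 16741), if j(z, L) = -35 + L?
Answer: 2471/20733 ≈ 0.11918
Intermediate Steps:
y = 2400 (y = 400*6 = 2400)
(j(177, 106) + y)/(E - 16741) = ((-35 + 106) + 2400)/(37474 - 16741) = (71 + 2400)/20733 = 2471*(1/20733) = 2471/20733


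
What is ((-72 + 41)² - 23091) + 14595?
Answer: -7535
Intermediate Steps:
((-72 + 41)² - 23091) + 14595 = ((-31)² - 23091) + 14595 = (961 - 23091) + 14595 = -22130 + 14595 = -7535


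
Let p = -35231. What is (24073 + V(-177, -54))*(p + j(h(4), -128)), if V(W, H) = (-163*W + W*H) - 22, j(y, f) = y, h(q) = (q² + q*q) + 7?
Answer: -2198092320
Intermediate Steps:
h(q) = 7 + 2*q² (h(q) = (q² + q²) + 7 = 2*q² + 7 = 7 + 2*q²)
V(W, H) = -22 - 163*W + H*W (V(W, H) = (-163*W + H*W) - 22 = -22 - 163*W + H*W)
(24073 + V(-177, -54))*(p + j(h(4), -128)) = (24073 + (-22 - 163*(-177) - 54*(-177)))*(-35231 + (7 + 2*4²)) = (24073 + (-22 + 28851 + 9558))*(-35231 + (7 + 2*16)) = (24073 + 38387)*(-35231 + (7 + 32)) = 62460*(-35231 + 39) = 62460*(-35192) = -2198092320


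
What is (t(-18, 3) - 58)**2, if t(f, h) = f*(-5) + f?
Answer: 196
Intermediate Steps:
t(f, h) = -4*f (t(f, h) = -5*f + f = -4*f)
(t(-18, 3) - 58)**2 = (-4*(-18) - 58)**2 = (72 - 58)**2 = 14**2 = 196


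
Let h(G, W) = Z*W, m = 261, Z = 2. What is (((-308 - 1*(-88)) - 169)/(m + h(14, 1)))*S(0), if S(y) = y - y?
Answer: 0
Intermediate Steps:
h(G, W) = 2*W
S(y) = 0
(((-308 - 1*(-88)) - 169)/(m + h(14, 1)))*S(0) = (((-308 - 1*(-88)) - 169)/(261 + 2*1))*0 = (((-308 + 88) - 169)/(261 + 2))*0 = ((-220 - 169)/263)*0 = -389*1/263*0 = -389/263*0 = 0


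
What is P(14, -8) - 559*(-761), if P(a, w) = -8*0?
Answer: 425399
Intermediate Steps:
P(a, w) = 0
P(14, -8) - 559*(-761) = 0 - 559*(-761) = 0 + 425399 = 425399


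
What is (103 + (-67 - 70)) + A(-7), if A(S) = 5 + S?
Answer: -36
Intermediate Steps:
(103 + (-67 - 70)) + A(-7) = (103 + (-67 - 70)) + (5 - 7) = (103 - 137) - 2 = -34 - 2 = -36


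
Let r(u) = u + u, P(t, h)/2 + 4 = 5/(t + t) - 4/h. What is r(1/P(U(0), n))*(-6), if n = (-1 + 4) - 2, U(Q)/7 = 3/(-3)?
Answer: 28/39 ≈ 0.71795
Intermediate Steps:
U(Q) = -7 (U(Q) = 7*(3/(-3)) = 7*(3*(-1/3)) = 7*(-1) = -7)
n = 1 (n = 3 - 2 = 1)
P(t, h) = -8 - 8/h + 5/t (P(t, h) = -8 + 2*(5/(t + t) - 4/h) = -8 + 2*(5/((2*t)) - 4/h) = -8 + 2*(5*(1/(2*t)) - 4/h) = -8 + 2*(5/(2*t) - 4/h) = -8 + 2*(-4/h + 5/(2*t)) = -8 + (-8/h + 5/t) = -8 - 8/h + 5/t)
r(u) = 2*u
r(1/P(U(0), n))*(-6) = (2/(-8 - 8/1 + 5/(-7)))*(-6) = (2/(-8 - 8*1 + 5*(-1/7)))*(-6) = (2/(-8 - 8 - 5/7))*(-6) = (2/(-117/7))*(-6) = (2*(-7/117))*(-6) = -14/117*(-6) = 28/39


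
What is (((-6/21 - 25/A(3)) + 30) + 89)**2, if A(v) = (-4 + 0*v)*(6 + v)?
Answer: 905468281/63504 ≈ 14258.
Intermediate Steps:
A(v) = -24 - 4*v (A(v) = (-4 + 0)*(6 + v) = -4*(6 + v) = -24 - 4*v)
(((-6/21 - 25/A(3)) + 30) + 89)**2 = (((-6/21 - 25/(-24 - 4*3)) + 30) + 89)**2 = (((-6*1/21 - 25/(-24 - 12)) + 30) + 89)**2 = (((-2/7 - 25/(-36)) + 30) + 89)**2 = (((-2/7 - 25*(-1/36)) + 30) + 89)**2 = (((-2/7 + 25/36) + 30) + 89)**2 = ((103/252 + 30) + 89)**2 = (7663/252 + 89)**2 = (30091/252)**2 = 905468281/63504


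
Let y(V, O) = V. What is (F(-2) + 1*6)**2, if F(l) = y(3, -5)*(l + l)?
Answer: 36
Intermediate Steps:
F(l) = 6*l (F(l) = 3*(l + l) = 3*(2*l) = 6*l)
(F(-2) + 1*6)**2 = (6*(-2) + 1*6)**2 = (-12 + 6)**2 = (-6)**2 = 36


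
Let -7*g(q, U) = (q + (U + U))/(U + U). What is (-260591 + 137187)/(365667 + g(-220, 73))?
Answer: -31529722/93427937 ≈ -0.33748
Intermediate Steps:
g(q, U) = -(q + 2*U)/(14*U) (g(q, U) = -(q + (U + U))/(7*(U + U)) = -(q + 2*U)/(7*(2*U)) = -(q + 2*U)*1/(2*U)/7 = -(q + 2*U)/(14*U))
(-260591 + 137187)/(365667 + g(-220, 73)) = (-260591 + 137187)/(365667 + (1/14)*(-1*(-220) - 2*73)/73) = -123404/(365667 + (1/14)*(1/73)*(220 - 146)) = -123404/(365667 + (1/14)*(1/73)*74) = -123404/(365667 + 37/511) = -123404/186855874/511 = -123404*511/186855874 = -31529722/93427937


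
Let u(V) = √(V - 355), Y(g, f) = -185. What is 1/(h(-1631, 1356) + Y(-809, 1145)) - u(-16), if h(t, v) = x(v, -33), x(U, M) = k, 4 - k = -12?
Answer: -1/169 - I*√371 ≈ -0.0059172 - 19.261*I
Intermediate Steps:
u(V) = √(-355 + V)
k = 16 (k = 4 - 1*(-12) = 4 + 12 = 16)
x(U, M) = 16
h(t, v) = 16
1/(h(-1631, 1356) + Y(-809, 1145)) - u(-16) = 1/(16 - 185) - √(-355 - 16) = 1/(-169) - √(-371) = -1/169 - I*√371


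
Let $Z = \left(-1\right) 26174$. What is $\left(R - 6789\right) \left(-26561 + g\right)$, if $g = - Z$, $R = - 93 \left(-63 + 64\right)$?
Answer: $2663334$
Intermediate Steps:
$R = -93$ ($R = \left(-93\right) 1 = -93$)
$Z = -26174$
$g = 26174$ ($g = \left(-1\right) \left(-26174\right) = 26174$)
$\left(R - 6789\right) \left(-26561 + g\right) = \left(-93 - 6789\right) \left(-26561 + 26174\right) = \left(-6882\right) \left(-387\right) = 2663334$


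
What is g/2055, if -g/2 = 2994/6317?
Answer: -1996/4327145 ≈ -0.00046127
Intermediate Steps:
g = -5988/6317 ≈ -0.94792
g/2055 = -5988/6317/2055 = -5988/6317*1/2055 = -1996/4327145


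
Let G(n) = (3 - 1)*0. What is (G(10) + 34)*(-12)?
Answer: -408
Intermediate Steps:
G(n) = 0 (G(n) = 2*0 = 0)
(G(10) + 34)*(-12) = (0 + 34)*(-12) = 34*(-12) = -408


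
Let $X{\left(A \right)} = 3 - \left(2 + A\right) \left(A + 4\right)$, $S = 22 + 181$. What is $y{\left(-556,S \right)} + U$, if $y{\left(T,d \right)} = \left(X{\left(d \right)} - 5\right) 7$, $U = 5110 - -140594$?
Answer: $-151355$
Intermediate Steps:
$S = 203$
$U = 145704$ ($U = 5110 + 140594 = 145704$)
$X{\left(A \right)} = 3 - \left(2 + A\right) \left(4 + A\right)$
$y{\left(T,d \right)} = -70 - 42 d - 7 d^{2}$ ($y{\left(T,d \right)} = \left(\left(-5 - d^{2} - 6 d\right) - 5\right) 7 = \left(-10 - d^{2} - 6 d\right) 7 = -70 - 42 d - 7 d^{2}$)
$y{\left(-556,S \right)} + U = \left(-70 - 8526 - 7 \cdot 203^{2}\right) + 145704 = \left(-70 - 8526 - 288463\right) + 145704 = -297059 + 145704 = -151355$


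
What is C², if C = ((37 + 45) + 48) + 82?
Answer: 44944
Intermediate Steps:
C = 212 (C = (82 + 48) + 82 = 130 + 82 = 212)
C² = 212² = 44944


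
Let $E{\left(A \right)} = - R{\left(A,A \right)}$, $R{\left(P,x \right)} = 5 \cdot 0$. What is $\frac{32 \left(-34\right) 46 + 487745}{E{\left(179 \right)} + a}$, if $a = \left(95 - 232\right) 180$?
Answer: $- \frac{48633}{2740} \approx -17.749$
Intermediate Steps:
$R{\left(P,x \right)} = 0$
$a = -24660$ ($a = \left(-137\right) 180 = -24660$)
$E{\left(A \right)} = 0$ ($E{\left(A \right)} = \left(-1\right) 0 = 0$)
$\frac{32 \left(-34\right) 46 + 487745}{E{\left(179 \right)} + a} = \frac{32 \left(-34\right) 46 + 487745}{0 - 24660} = \frac{\left(-1088\right) 46 + 487745}{-24660} = \left(-50048 + 487745\right) \left(- \frac{1}{24660}\right) = 437697 \left(- \frac{1}{24660}\right) = - \frac{48633}{2740}$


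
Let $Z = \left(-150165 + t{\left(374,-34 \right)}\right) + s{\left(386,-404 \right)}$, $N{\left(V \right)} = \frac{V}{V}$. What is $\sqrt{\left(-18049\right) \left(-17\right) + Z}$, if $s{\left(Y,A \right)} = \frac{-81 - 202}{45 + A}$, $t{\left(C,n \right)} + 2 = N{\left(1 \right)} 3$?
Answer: $\frac{7 \sqrt{412076714}}{359} \approx 395.82$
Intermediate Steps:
$N{\left(V \right)} = 1$
$t{\left(C,n \right)} = 1$ ($t{\left(C,n \right)} = -2 + 1 \cdot 3 = -2 + 3 = 1$)
$s{\left(Y,A \right)} = - \frac{283}{45 + A}$
$Z = - \frac{53908593}{359}$ ($Z = \left(-150165 + 1\right) - \frac{283}{45 - 404} = -150164 - \frac{283}{-359} = -150164 - - \frac{283}{359} = -150164 + \frac{283}{359} = - \frac{53908593}{359} \approx -1.5016 \cdot 10^{5}$)
$\sqrt{\left(-18049\right) \left(-17\right) + Z} = \sqrt{\left(-18049\right) \left(-17\right) - \frac{53908593}{359}} = \sqrt{306833 - \frac{53908593}{359}} = \sqrt{\frac{56244454}{359}} = \frac{7 \sqrt{412076714}}{359}$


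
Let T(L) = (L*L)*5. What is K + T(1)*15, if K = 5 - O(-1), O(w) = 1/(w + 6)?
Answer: 399/5 ≈ 79.800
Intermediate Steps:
O(w) = 1/(6 + w)
T(L) = 5*L² (T(L) = L²*5 = 5*L²)
K = 24/5 (K = 5 - 1/(6 - 1) = 5 - 1/5 = 5 - 1*⅕ = 5 - ⅕ = 24/5 ≈ 4.8000)
K + T(1)*15 = 24/5 + (5*1²)*15 = 24/5 + (5*1)*15 = 24/5 + 5*15 = 24/5 + 75 = 399/5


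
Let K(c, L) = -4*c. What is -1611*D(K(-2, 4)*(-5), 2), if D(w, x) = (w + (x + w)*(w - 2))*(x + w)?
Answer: 95255208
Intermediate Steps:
D(w, x) = (w + x)*(w + (-2 + w)*(w + x)) (D(w, x) = (w + (w + x)*(-2 + w))*(w + x) = (w + (-2 + w)*(w + x))*(w + x) = (w + x)*(w + (-2 + w)*(w + x)))
-1611*D(K(-2, 4)*(-5), 2) = -1611*((-4*(-2)*(-5))³ - (-4*(-2)*(-5))² - 2*2² + (-4*(-2)*(-5))*2² - 3*-4*(-2)*(-5)*2 + 2*2*(-4*(-2)*(-5))²) = -1611*((8*(-5))³ - (8*(-5))² - 2*4 + (8*(-5))*4 - 3*8*(-5)*2 + 2*2*(8*(-5))²) = -1611*((-40)³ - 1*(-40)² - 8 - 40*4 - 3*(-40)*2 + 2*2*(-40)²) = -1611*(-64000 - 1*1600 - 8 - 160 + 240 + 2*2*1600) = -1611*(-64000 - 1600 - 8 - 160 + 240 + 6400) = -1611*(-59128) = 95255208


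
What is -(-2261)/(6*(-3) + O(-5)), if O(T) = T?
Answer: -2261/23 ≈ -98.304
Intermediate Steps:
-(-2261)/(6*(-3) + O(-5)) = -(-2261)/(6*(-3) - 5) = -(-2261)/(-18 - 5) = -(-2261)/(-23) = -(-2261)*(-1)/23 = -7*323/23 = -2261/23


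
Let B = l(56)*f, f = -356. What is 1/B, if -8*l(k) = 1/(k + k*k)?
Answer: 6384/89 ≈ 71.730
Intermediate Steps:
l(k) = -1/(8*(k + k²)) (l(k) = -1/(8*(k + k*k)) = -1/(8*(k + k²)))
B = 89/6384 (B = -⅛/(56*(1 + 56))*(-356) = -⅛*1/56/57*(-356) = -⅛*1/56*1/57*(-356) = -1/25536*(-356) = 89/6384 ≈ 0.013941)
1/B = 1/(89/6384) = 6384/89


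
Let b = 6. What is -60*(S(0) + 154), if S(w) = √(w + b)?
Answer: -9240 - 60*√6 ≈ -9387.0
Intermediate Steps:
S(w) = √(6 + w) (S(w) = √(w + 6) = √(6 + w))
-60*(S(0) + 154) = -60*(√(6 + 0) + 154) = -60*(√6 + 154) = -60*(154 + √6) = -9240 - 60*√6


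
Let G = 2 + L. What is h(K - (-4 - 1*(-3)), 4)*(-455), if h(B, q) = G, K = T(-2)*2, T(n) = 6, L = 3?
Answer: -2275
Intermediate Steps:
G = 5 (G = 2 + 3 = 5)
K = 12 (K = 6*2 = 12)
h(B, q) = 5
h(K - (-4 - 1*(-3)), 4)*(-455) = 5*(-455) = -2275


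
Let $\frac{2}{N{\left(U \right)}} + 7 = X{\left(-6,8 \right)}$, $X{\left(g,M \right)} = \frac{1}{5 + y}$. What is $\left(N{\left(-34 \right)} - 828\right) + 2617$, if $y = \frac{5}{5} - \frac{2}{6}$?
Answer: $\frac{103745}{58} \approx 1788.7$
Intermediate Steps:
$y = \frac{2}{3}$ ($y = 5 \cdot \frac{1}{5} - \frac{1}{3} = 1 - \frac{1}{3} = \frac{2}{3} \approx 0.66667$)
$X{\left(g,M \right)} = \frac{3}{17}$ ($X{\left(g,M \right)} = \frac{1}{5 + \frac{2}{3}} = \frac{1}{\frac{17}{3}} = \frac{3}{17}$)
$N{\left(U \right)} = - \frac{17}{58}$ ($N{\left(U \right)} = \frac{2}{-7 + \frac{3}{17}} = \frac{2}{- \frac{116}{17}} = 2 \left(- \frac{17}{116}\right) = - \frac{17}{58}$)
$\left(N{\left(-34 \right)} - 828\right) + 2617 = \left(- \frac{17}{58} - 828\right) + 2617 = - \frac{48041}{58} + 2617 = \frac{103745}{58}$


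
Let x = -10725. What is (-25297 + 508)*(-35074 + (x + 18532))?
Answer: 675921663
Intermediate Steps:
(-25297 + 508)*(-35074 + (x + 18532)) = (-25297 + 508)*(-35074 + (-10725 + 18532)) = -24789*(-35074 + 7807) = -24789*(-27267) = 675921663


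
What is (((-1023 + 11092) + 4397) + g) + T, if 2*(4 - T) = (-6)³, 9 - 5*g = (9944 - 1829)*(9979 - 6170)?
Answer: -30837136/5 ≈ -6.1674e+6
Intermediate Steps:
g = -30910026/5 (g = 9/5 - (9944 - 1829)*(9979 - 6170)/5 = 9/5 - 1623*3809 = 9/5 - ⅕*30910035 = 9/5 - 6182007 = -30910026/5 ≈ -6.1820e+6)
T = 112 (T = 4 - ½*(-6)³ = 4 - ½*(-216) = 4 + 108 = 112)
(((-1023 + 11092) + 4397) + g) + T = (((-1023 + 11092) + 4397) - 30910026/5) + 112 = ((10069 + 4397) - 30910026/5) + 112 = (14466 - 30910026/5) + 112 = -30837696/5 + 112 = -30837136/5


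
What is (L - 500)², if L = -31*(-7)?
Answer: 80089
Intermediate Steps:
L = 217
(L - 500)² = (217 - 500)² = (-283)² = 80089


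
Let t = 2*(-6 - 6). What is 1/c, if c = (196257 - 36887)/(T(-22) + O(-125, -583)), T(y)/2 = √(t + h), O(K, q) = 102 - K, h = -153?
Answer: 227/159370 + I*√177/79685 ≈ 0.0014244 + 0.00016696*I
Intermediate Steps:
t = -24 (t = 2*(-12) = -24)
T(y) = 2*I*√177 (T(y) = 2*√(-24 - 153) = 2*√(-177) = 2*(I*√177) = 2*I*√177)
c = 159370/(227 + 2*I*√177) (c = (196257 - 36887)/(2*I*√177 + (102 - 1*(-125))) = 159370/(2*I*√177 + (102 + 125)) = 159370/(2*I*√177 + 227) = 159370/(227 + 2*I*√177) ≈ 692.55 - 81.179*I)
1/c = 1/(36176990/52237 - 318740*I*√177/52237)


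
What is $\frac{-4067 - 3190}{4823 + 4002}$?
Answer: $- \frac{7257}{8825} \approx -0.82232$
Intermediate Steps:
$\frac{-4067 - 3190}{4823 + 4002} = - \frac{7257}{8825}$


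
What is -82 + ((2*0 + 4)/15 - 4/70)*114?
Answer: -2034/35 ≈ -58.114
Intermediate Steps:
-82 + ((2*0 + 4)/15 - 4/70)*114 = -82 + ((0 + 4)*(1/15) - 4*1/70)*114 = -82 + (4*(1/15) - 2/35)*114 = -82 + (4/15 - 2/35)*114 = -82 + (22/105)*114 = -82 + 836/35 = -2034/35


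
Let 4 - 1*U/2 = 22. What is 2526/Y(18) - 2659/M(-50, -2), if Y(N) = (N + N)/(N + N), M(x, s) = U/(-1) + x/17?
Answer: 1374409/562 ≈ 2445.6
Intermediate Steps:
U = -36 (U = 8 - 2*22 = 8 - 44 = -36)
M(x, s) = 36 + x/17 (M(x, s) = -36/(-1) + x/17 = -36*(-1) + x*(1/17) = 36 + x/17)
Y(N) = 1 (Y(N) = (2*N)/((2*N)) = (2*N)*(1/(2*N)) = 1)
2526/Y(18) - 2659/M(-50, -2) = 2526/1 - 2659/(36 + (1/17)*(-50)) = 2526*1 - 2659/(36 - 50/17) = 2526 - 2659/562/17 = 2526 - 2659*17/562 = 2526 - 45203/562 = 1374409/562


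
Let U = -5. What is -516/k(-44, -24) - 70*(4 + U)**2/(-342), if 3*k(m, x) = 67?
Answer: -262363/11457 ≈ -22.900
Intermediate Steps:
k(m, x) = 67/3 (k(m, x) = (1/3)*67 = 67/3)
-516/k(-44, -24) - 70*(4 + U)**2/(-342) = -516/67/3 - 70*(4 - 5)**2/(-342) = -516*3/67 - 70*(-1)**2*(-1/342) = -1548/67 - 70*1*(-1/342) = -1548/67 - 70*(-1/342) = -1548/67 + 35/171 = -262363/11457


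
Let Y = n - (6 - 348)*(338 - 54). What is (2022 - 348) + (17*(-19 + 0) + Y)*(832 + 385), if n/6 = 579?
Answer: 122041217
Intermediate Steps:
n = 3474 (n = 6*579 = 3474)
Y = 100602 (Y = 3474 - (6 - 348)*(338 - 54) = 3474 - (-342)*284 = 3474 - 1*(-97128) = 3474 + 97128 = 100602)
(2022 - 348) + (17*(-19 + 0) + Y)*(832 + 385) = (2022 - 348) + (17*(-19 + 0) + 100602)*(832 + 385) = 1674 + (17*(-19) + 100602)*1217 = 1674 + (-323 + 100602)*1217 = 1674 + 100279*1217 = 1674 + 122039543 = 122041217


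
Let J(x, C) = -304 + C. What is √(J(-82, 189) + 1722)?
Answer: √1607 ≈ 40.087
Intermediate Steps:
√(J(-82, 189) + 1722) = √((-304 + 189) + 1722) = √(-115 + 1722) = √1607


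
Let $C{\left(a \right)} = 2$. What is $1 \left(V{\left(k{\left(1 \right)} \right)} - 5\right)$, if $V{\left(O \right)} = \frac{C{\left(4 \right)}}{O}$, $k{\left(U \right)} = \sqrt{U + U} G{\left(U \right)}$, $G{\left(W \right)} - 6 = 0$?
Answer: $-5 + \frac{\sqrt{2}}{6} \approx -4.7643$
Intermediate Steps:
$G{\left(W \right)} = 6$ ($G{\left(W \right)} = 6 + 0 = 6$)
$k{\left(U \right)} = 6 \sqrt{2} \sqrt{U}$ ($k{\left(U \right)} = \sqrt{U + U} 6 = \sqrt{2 U} 6 = \sqrt{2} \sqrt{U} 6 = 6 \sqrt{2} \sqrt{U}$)
$V{\left(O \right)} = \frac{2}{O}$
$1 \left(V{\left(k{\left(1 \right)} \right)} - 5\right) = 1 \left(\frac{2}{6 \sqrt{2} \sqrt{1}} - 5\right) = 1 \left(\frac{2}{6 \sqrt{2} \cdot 1} - 5\right) = 1 \left(\frac{2}{6 \sqrt{2}} - 5\right) = 1 \left(2 \frac{\sqrt{2}}{12} - 5\right) = 1 \left(\frac{\sqrt{2}}{6} - 5\right) = 1 \left(-5 + \frac{\sqrt{2}}{6}\right) = -5 + \frac{\sqrt{2}}{6}$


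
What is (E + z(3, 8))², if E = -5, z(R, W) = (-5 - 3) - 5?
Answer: 324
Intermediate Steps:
z(R, W) = -13 (z(R, W) = -8 - 5 = -13)
(E + z(3, 8))² = (-5 - 13)² = (-18)² = 324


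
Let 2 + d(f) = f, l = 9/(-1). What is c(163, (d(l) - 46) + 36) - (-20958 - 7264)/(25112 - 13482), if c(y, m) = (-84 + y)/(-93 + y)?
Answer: 289431/81410 ≈ 3.5552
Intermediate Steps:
l = -9 (l = 9*(-1) = -9)
d(f) = -2 + f
c(y, m) = (-84 + y)/(-93 + y)
c(163, (d(l) - 46) + 36) - (-20958 - 7264)/(25112 - 13482) = (-84 + 163)/(-93 + 163) - (-20958 - 7264)/(25112 - 13482) = 79/70 - (-28222)/11630 = (1/70)*79 - (-28222)/11630 = 79/70 - 1*(-14111/5815) = 79/70 + 14111/5815 = 289431/81410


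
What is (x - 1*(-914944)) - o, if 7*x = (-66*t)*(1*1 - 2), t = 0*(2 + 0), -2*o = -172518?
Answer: 828685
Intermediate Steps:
o = 86259 (o = -½*(-172518) = 86259)
t = 0 (t = 0*2 = 0)
x = 0 (x = ((-66*0)*(1*1 - 2))/7 = (0*(1 - 2))/7 = (0*(-1))/7 = (⅐)*0 = 0)
(x - 1*(-914944)) - o = (0 - 1*(-914944)) - 1*86259 = (0 + 914944) - 86259 = 914944 - 86259 = 828685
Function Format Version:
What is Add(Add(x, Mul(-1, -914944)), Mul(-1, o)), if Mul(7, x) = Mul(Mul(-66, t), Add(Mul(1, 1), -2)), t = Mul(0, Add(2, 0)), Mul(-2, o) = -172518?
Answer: 828685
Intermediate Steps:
o = 86259 (o = Mul(Rational(-1, 2), -172518) = 86259)
t = 0 (t = Mul(0, 2) = 0)
x = 0 (x = Mul(Rational(1, 7), Mul(Mul(-66, 0), Add(Mul(1, 1), -2))) = Mul(Rational(1, 7), Mul(0, Add(1, -2))) = Mul(Rational(1, 7), Mul(0, -1)) = Mul(Rational(1, 7), 0) = 0)
Add(Add(x, Mul(-1, -914944)), Mul(-1, o)) = Add(Add(0, Mul(-1, -914944)), Mul(-1, 86259)) = Add(Add(0, 914944), -86259) = Add(914944, -86259) = 828685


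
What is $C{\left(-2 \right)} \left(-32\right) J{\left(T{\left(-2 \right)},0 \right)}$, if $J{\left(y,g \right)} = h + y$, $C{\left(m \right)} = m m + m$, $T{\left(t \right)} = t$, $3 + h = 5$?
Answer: $0$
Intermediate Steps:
$h = 2$ ($h = -3 + 5 = 2$)
$C{\left(m \right)} = m + m^{2}$ ($C{\left(m \right)} = m^{2} + m = m + m^{2}$)
$J{\left(y,g \right)} = 2 + y$
$C{\left(-2 \right)} \left(-32\right) J{\left(T{\left(-2 \right)},0 \right)} = - 2 \left(1 - 2\right) \left(-32\right) \left(2 - 2\right) = \left(-2\right) \left(-1\right) \left(-32\right) 0 = 2 \left(-32\right) 0 = \left(-64\right) 0 = 0$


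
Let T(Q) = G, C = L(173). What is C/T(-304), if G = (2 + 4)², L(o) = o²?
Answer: 29929/36 ≈ 831.36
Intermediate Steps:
G = 36 (G = 6² = 36)
C = 29929 (C = 173² = 29929)
T(Q) = 36
C/T(-304) = 29929/36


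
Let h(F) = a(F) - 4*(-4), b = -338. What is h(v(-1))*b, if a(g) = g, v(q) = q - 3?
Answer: -4056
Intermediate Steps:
v(q) = -3 + q
h(F) = 16 + F (h(F) = F - 4*(-4) = F + 16 = 16 + F)
h(v(-1))*b = (16 + (-3 - 1))*(-338) = (16 - 4)*(-338) = 12*(-338) = -4056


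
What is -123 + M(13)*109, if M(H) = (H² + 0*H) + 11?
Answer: 19497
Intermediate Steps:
M(H) = 11 + H² (M(H) = (H² + 0) + 11 = H² + 11 = 11 + H²)
-123 + M(13)*109 = -123 + (11 + 13²)*109 = -123 + (11 + 169)*109 = -123 + 180*109 = -123 + 19620 = 19497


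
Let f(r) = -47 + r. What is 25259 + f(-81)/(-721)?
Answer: 18211867/721 ≈ 25259.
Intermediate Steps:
25259 + f(-81)/(-721) = 25259 + (-47 - 81)/(-721) = 25259 - 128*(-1/721) = 25259 + 128/721 = 18211867/721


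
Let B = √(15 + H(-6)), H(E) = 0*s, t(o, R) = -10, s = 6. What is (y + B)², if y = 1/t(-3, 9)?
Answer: 1501/100 - √15/5 ≈ 14.235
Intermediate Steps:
H(E) = 0 (H(E) = 0*6 = 0)
y = -⅒ (y = 1/(-10) = -⅒ ≈ -0.10000)
B = √15 (B = √(15 + 0) = √15 ≈ 3.8730)
(y + B)² = (-⅒ + √15)²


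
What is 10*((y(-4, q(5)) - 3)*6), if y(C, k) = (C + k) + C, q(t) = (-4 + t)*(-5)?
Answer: -960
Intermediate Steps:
q(t) = 20 - 5*t
y(C, k) = k + 2*C
10*((y(-4, q(5)) - 3)*6) = 10*((((20 - 5*5) + 2*(-4)) - 3)*6) = 10*((((20 - 25) - 8) - 3)*6) = 10*(((-5 - 8) - 3)*6) = 10*((-13 - 3)*6) = 10*(-16*6) = 10*(-96) = -960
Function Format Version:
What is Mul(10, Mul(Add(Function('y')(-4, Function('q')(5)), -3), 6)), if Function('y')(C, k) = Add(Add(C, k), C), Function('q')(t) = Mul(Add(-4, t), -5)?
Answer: -960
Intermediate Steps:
Function('q')(t) = Add(20, Mul(-5, t))
Function('y')(C, k) = Add(k, Mul(2, C))
Mul(10, Mul(Add(Function('y')(-4, Function('q')(5)), -3), 6)) = Mul(10, Mul(Add(Add(Add(20, Mul(-5, 5)), Mul(2, -4)), -3), 6)) = Mul(10, Mul(Add(Add(Add(20, -25), -8), -3), 6)) = Mul(10, Mul(Add(Add(-5, -8), -3), 6)) = Mul(10, Mul(Add(-13, -3), 6)) = Mul(10, Mul(-16, 6)) = Mul(10, -96) = -960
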